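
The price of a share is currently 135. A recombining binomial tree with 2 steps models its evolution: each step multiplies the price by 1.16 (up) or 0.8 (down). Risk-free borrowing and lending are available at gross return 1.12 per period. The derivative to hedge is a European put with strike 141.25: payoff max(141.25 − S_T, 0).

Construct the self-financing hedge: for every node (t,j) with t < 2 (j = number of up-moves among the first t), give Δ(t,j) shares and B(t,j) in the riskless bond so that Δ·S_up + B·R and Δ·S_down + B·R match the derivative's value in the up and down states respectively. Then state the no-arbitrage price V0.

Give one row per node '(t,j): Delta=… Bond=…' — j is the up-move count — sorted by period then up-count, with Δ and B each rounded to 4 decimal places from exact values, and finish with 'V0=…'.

(0,0): Delta=-0.3402 Bond=48.9761
(1,0): Delta=-1.0000 Bond=126.1161
(1,1): Delta=-0.2833 Bond=45.9454
V0=3.0546

The replicating-portfolio and risk-neutral prices coincide; use p* = (1.12−0.8)/(1.16−0.8) = 0.8889 for the latter.
Terminal payoffs: V(2,0)=54.8500, V(2,1)=15.9700, V(2,2)=0.0000
Node (1,0) S=108.0000: V=(p*·15.9700+(1−p*)·54.8500)/1.12=18.1161; Δ=(15.9700−54.8500)/(125.2800−86.4000)=-1.0000; B=V−Δ·S=126.1161
Node (1,1) S=156.6000: V=(p*·0.0000+(1−p*)·15.9700)/1.12=1.5843; Δ=(0.0000−15.9700)/(181.6560−125.2800)=-0.2833; B=V−Δ·S=45.9454
Node (0,0) S=135.0000: V=(p*·1.5843+(1−p*)·18.1161)/1.12=3.0546; Δ=(1.5843−18.1161)/(156.6000−108.0000)=-0.3402; B=V−Δ·S=48.9761
Root portfolio cost Δ·135+B reproduces V0=3.0546.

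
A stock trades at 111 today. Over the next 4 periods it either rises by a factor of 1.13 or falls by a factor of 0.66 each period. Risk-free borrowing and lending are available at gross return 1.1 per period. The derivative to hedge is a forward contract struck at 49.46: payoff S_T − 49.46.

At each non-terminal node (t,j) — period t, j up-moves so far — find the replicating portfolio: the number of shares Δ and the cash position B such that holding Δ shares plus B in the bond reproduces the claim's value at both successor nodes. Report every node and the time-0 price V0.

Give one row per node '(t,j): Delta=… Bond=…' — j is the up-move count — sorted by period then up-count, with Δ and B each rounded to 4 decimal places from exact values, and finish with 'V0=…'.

(0,0): Delta=1.0000 Bond=-33.7818
(1,0): Delta=1.0000 Bond=-37.1600
(1,1): Delta=1.0000 Bond=-37.1600
(2,0): Delta=1.0000 Bond=-40.8760
(2,1): Delta=1.0000 Bond=-40.8760
(2,2): Delta=1.0000 Bond=-40.8760
(3,0): Delta=1.0000 Bond=-44.9636
(3,1): Delta=1.0000 Bond=-44.9636
(3,2): Delta=1.0000 Bond=-44.9636
(3,3): Delta=1.0000 Bond=-44.9636
V0=77.2182

The replicating-portfolio and risk-neutral prices coincide; use p* = (1.1−0.66)/(1.13−0.66) = 0.9362 for the latter.
Terminal payoffs: V(4,0)=-28.3980, V(4,1)=-13.3994, V(4,2)=12.2802, V(4,3)=56.2466, V(4,4)=131.5226
Node (3,0) S=31.9121: V=(p*·-13.3994+(1−p*)·-28.3980)/1.1=-13.0516; Δ=(-13.3994−-28.3980)/(36.0606−21.0620)=1.0000; B=V−Δ·S=-44.9636
Node (3,1) S=54.6373: V=(p*·12.2802+(1−p*)·-13.3994)/1.1=9.6737; Δ=(12.2802−-13.3994)/(61.7402−36.0606)=1.0000; B=V−Δ·S=-44.9636
Node (3,2) S=93.5457: V=(p*·56.2466+(1−p*)·12.2802)/1.1=48.5821; Δ=(56.2466−12.2802)/(105.7066−61.7402)=1.0000; B=V−Δ·S=-44.9636
Node (3,3) S=160.1616: V=(p*·131.5226+(1−p*)·56.2466)/1.1=115.1979; Δ=(131.5226−56.2466)/(180.9826−105.7066)=1.0000; B=V−Δ·S=-44.9636
Node (2,0) S=48.3516: V=(p*·9.6737+(1−p*)·-13.0516)/1.1=7.4756; Δ=(9.6737−-13.0516)/(54.6373−31.9121)=1.0000; B=V−Δ·S=-40.8760
Node (2,1) S=82.7838: V=(p*·48.5821+(1−p*)·9.6737)/1.1=41.9078; Δ=(48.5821−9.6737)/(93.5457−54.6373)=1.0000; B=V−Δ·S=-40.8760
Node (2,2) S=141.7359: V=(p*·115.1979+(1−p*)·48.5821)/1.1=100.8599; Δ=(115.1979−48.5821)/(160.1616−93.5457)=1.0000; B=V−Δ·S=-40.8760
Node (1,0) S=73.2600: V=(p*·41.9078+(1−p*)·7.4756)/1.1=36.1000; Δ=(41.9078−7.4756)/(82.7838−48.3516)=1.0000; B=V−Δ·S=-37.1600
Node (1,1) S=125.4300: V=(p*·100.8599+(1−p*)·41.9078)/1.1=88.2700; Δ=(100.8599−41.9078)/(141.7359−82.7838)=1.0000; B=V−Δ·S=-37.1600
Node (0,0) S=111.0000: V=(p*·88.2700+(1−p*)·36.1000)/1.1=77.2182; Δ=(88.2700−36.1000)/(125.4300−73.2600)=1.0000; B=V−Δ·S=-33.7818
The time-0 hedge costs 77.2182, which is the no-arbitrage price.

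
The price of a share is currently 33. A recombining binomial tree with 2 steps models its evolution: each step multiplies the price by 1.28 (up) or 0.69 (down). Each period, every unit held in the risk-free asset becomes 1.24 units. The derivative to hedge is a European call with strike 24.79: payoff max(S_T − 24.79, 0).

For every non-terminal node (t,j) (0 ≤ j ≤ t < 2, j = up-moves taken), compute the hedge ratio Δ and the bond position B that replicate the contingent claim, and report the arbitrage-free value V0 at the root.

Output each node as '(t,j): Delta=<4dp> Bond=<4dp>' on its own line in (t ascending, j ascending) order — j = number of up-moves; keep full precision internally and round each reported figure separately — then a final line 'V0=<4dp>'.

(0,0): Delta=0.9745 Bond=-15.2541
(1,0): Delta=0.3242 Bond=-4.1079
(1,1): Delta=1.0000 Bond=-19.9919
V0=16.9046

Since d<R<u, set p* = (R−d)/(u−d) = 0.9322; price each node as the discounted p*-expectation of its children.
Terminal payoffs: V(2,0)=0.0000, V(2,1)=4.3556, V(2,2)=29.2772
(1,0): S=22.7700. Δ = (V_up−V_dn)/(S_up−S_dn) = (4.3556−0.0000)/(29.1456−15.7113) = 0.3242. V = [p*·4.3556 + (1−p*)·0.0000]/1.24 = 3.2744. B = V − Δ·S = -4.1079.
(1,1): S=42.2400. Δ = (V_up−V_dn)/(S_up−S_dn) = (29.2772−4.3556)/(54.0672−29.1456) = 1.0000. V = [p*·29.2772 + (1−p*)·4.3556]/1.24 = 22.2481. B = V − Δ·S = -19.9919.
(0,0): S=33.0000. Δ = (V_up−V_dn)/(S_up−S_dn) = (22.2481−3.2744)/(42.2400−22.7700) = 0.9745. V = [p*·22.2481 + (1−p*)·3.2744]/1.24 = 16.9046. B = V − Δ·S = -15.2541.
The time-0 hedge costs 16.9046, which is the no-arbitrage price.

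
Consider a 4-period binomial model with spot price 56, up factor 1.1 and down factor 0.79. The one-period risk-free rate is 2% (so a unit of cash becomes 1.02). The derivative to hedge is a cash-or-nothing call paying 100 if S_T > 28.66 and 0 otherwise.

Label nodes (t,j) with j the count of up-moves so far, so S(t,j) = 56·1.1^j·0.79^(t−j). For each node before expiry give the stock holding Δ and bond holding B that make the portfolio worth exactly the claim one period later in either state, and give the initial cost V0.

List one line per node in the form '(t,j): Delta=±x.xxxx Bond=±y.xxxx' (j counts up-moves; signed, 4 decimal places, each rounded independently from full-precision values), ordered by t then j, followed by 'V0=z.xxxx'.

Risk-neutral probability p* = (R−d)/(u−d) = (1.02−0.79)/(1.1−0.79) = 0.7419.
At expiry t=4: V(4,0)=0.0000, V(4,1)=100.0000, V(4,2)=100.0000, V(4,3)=100.0000, V(4,4)=100.0000
(3,0): S=27.6102. Δ = (V_up−V_dn)/(S_up−S_dn) = (100.0000−0.0000)/(30.3712−21.8120) = 11.6834. V = [p*·100.0000 + (1−p*)·0.0000]/1.02 = 72.7388. B = V − Δ·S = -249.8419.
(3,1): S=38.4446. Δ = (V_up−V_dn)/(S_up−S_dn) = (100.0000−100.0000)/(42.2890−30.3712) = 0.0000. V = [p*·100.0000 + (1−p*)·100.0000]/1.02 = 98.0392. B = V − Δ·S = 98.0392.
(3,2): S=53.5304. Δ = (V_up−V_dn)/(S_up−S_dn) = (100.0000−100.0000)/(58.8834−42.2890) = 0.0000. V = [p*·100.0000 + (1−p*)·100.0000]/1.02 = 98.0392. B = V − Δ·S = 98.0392.
(3,3): S=74.5360. Δ = (V_up−V_dn)/(S_up−S_dn) = (100.0000−100.0000)/(81.9896−58.8834) = 0.0000. V = [p*·100.0000 + (1−p*)·100.0000]/1.02 = 98.0392. B = V − Δ·S = 98.0392.
(2,0): S=34.9496. Δ = (V_up−V_dn)/(S_up−S_dn) = (98.0392−72.7388)/(38.4446−27.6102) = 2.3352. V = [p*·98.0392 + (1−p*)·72.7388]/1.02 = 89.7158. B = V − Δ·S = 8.1014.
(2,1): S=48.6640. Δ = (V_up−V_dn)/(S_up−S_dn) = (98.0392−98.0392)/(53.5304−38.4446) = 0.0000. V = [p*·98.0392 + (1−p*)·98.0392]/1.02 = 96.1169. B = V − Δ·S = 96.1169.
(2,2): S=67.7600. Δ = (V_up−V_dn)/(S_up−S_dn) = (98.0392−98.0392)/(74.5360−53.5304) = 0.0000. V = [p*·98.0392 + (1−p*)·98.0392]/1.02 = 96.1169. B = V − Δ·S = 96.1169.
(1,0): S=44.2400. Δ = (V_up−V_dn)/(S_up−S_dn) = (96.1169−89.7158)/(48.6640−34.9496) = 0.4667. V = [p*·96.1169 + (1−p*)·89.7158]/1.02 = 92.6127. B = V − Δ·S = 71.9639.
(1,1): S=61.6000. Δ = (V_up−V_dn)/(S_up−S_dn) = (96.1169−96.1169)/(67.7600−48.6640) = 0.0000. V = [p*·96.1169 + (1−p*)·96.1169]/1.02 = 94.2322. B = V − Δ·S = 94.2322.
(0,0): S=56.0000. Δ = (V_up−V_dn)/(S_up−S_dn) = (94.2322−92.6127)/(61.6000−44.2400) = 0.0933. V = [p*·94.2322 + (1−p*)·92.6127]/1.02 = 91.9748. B = V − Δ·S = 86.7506.
Self-financing check: at every node Δ·S+B equals the discounted successor values.

(0,0): Delta=0.0933 Bond=86.7506
(1,0): Delta=0.4667 Bond=71.9639
(1,1): Delta=0.0000 Bond=94.2322
(2,0): Delta=2.3352 Bond=8.1014
(2,1): Delta=0.0000 Bond=96.1169
(2,2): Delta=0.0000 Bond=96.1169
(3,0): Delta=11.6834 Bond=-249.8419
(3,1): Delta=0.0000 Bond=98.0392
(3,2): Delta=0.0000 Bond=98.0392
(3,3): Delta=0.0000 Bond=98.0392
V0=91.9748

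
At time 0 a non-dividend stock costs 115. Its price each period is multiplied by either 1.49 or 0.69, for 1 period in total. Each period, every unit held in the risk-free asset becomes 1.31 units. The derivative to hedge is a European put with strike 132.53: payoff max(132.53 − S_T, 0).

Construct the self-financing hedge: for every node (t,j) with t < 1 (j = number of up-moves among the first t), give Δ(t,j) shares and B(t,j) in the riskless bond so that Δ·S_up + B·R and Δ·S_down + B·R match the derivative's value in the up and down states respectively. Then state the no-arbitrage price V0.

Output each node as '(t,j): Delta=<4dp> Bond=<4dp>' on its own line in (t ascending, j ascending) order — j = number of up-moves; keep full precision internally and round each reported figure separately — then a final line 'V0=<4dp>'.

(0,0): Delta=-0.5780 Bond=75.6090
V0=9.1340

Under the risk-neutral measure, an up-move has probability p* = (R−d)/(u−d) = 0.7750 and values discount at R = 1.31.
Terminal payoffs: V(1,0)=53.1800, V(1,1)=0.0000
  t=0,j=0: stock 115.0000 → up 171.3500 (V=0.0000), down 79.3500 (V=53.1800). Price 9.1340; hedge Δ=-0.5780, bond B=75.6090.
Each (Δ,B) replicates both successor values, so the strategy is self-financing and V0 is arbitrage-free.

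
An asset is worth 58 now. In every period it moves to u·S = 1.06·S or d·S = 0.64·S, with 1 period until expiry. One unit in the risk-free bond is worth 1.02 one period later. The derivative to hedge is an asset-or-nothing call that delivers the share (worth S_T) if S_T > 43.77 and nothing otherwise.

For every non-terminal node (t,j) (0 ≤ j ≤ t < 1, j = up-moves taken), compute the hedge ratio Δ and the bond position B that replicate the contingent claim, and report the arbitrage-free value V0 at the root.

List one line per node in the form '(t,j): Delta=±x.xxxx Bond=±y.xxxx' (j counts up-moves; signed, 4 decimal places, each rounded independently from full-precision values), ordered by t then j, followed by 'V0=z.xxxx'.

The replicating-portfolio and risk-neutral prices coincide; use p* = (1.02−0.64)/(1.06−0.64) = 0.9048 for the latter.
At expiry t=1: V(1,0)=0.0000, V(1,1)=61.4800
  t=0,j=0: stock 58.0000 → up 61.4800 (V=61.4800), down 37.1200 (V=0.0000). Price 54.5341; hedge Δ=2.5238, bond B=-91.8469.
The time-0 hedge costs 54.5341, which is the no-arbitrage price.

(0,0): Delta=2.5238 Bond=-91.8469
V0=54.5341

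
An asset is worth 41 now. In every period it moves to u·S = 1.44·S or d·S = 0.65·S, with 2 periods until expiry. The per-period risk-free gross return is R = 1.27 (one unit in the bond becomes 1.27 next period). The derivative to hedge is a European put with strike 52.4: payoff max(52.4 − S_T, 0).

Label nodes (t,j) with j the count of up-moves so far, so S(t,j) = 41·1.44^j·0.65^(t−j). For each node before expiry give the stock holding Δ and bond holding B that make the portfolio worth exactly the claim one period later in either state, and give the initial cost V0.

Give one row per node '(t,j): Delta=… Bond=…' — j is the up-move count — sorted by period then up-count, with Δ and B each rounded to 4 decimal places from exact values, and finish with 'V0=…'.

(0,0): Delta=-0.3777 Bond=19.4295
(1,0): Delta=-1.0000 Bond=41.2598
(1,1): Delta=-0.3007 Bond=20.1281
V0=3.9439

The replicating-portfolio and risk-neutral prices coincide; use p* = (1.27−0.65)/(1.44−0.65) = 0.7848 for the latter.
Payoff layer (t=2): V(2,0)=35.0775, V(2,1)=14.0240, V(2,2)=0.0000
Node (1,0) S=26.6500: V=(p*·14.0240+(1−p*)·35.0775)/1.27=14.6098; Δ=(14.0240−35.0775)/(38.3760−17.3225)=-1.0000; B=V−Δ·S=41.2598
Node (1,1) S=59.0400: V=(p*·0.0000+(1−p*)·14.0240)/1.27=2.3762; Δ=(0.0000−14.0240)/(85.0176−38.3760)=-0.3007; B=V−Δ·S=20.1281
Node (0,0) S=41.0000: V=(p*·2.3762+(1−p*)·14.6098)/1.27=3.9439; Δ=(2.3762−14.6098)/(59.0400−26.6500)=-0.3777; B=V−Δ·S=19.4295
The time-0 hedge costs 3.9439, which is the no-arbitrage price.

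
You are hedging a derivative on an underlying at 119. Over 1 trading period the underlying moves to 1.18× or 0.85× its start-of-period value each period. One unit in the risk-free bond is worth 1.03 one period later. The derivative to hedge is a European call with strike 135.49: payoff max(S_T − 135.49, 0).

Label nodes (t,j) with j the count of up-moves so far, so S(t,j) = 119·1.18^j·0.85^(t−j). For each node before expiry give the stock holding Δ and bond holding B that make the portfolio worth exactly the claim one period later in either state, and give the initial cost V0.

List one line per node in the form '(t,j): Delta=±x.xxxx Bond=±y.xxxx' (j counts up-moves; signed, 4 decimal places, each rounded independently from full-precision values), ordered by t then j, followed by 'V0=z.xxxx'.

(0,0): Delta=0.1255 Bond=-12.3286
V0=2.6108

Under the risk-neutral measure, an up-move has probability p* = (R−d)/(u−d) = 0.5455 and values discount at R = 1.03.
At expiry t=1: V(1,0)=0.0000, V(1,1)=4.9300
Node (0,0) S=119.0000: V=(p*·4.9300+(1−p*)·0.0000)/1.03=2.6108; Δ=(4.9300−0.0000)/(140.4200−101.1500)=0.1255; B=V−Δ·S=-12.3286
Check: Δ(0,0)·S0 + B(0,0) = 2.6108 = V0.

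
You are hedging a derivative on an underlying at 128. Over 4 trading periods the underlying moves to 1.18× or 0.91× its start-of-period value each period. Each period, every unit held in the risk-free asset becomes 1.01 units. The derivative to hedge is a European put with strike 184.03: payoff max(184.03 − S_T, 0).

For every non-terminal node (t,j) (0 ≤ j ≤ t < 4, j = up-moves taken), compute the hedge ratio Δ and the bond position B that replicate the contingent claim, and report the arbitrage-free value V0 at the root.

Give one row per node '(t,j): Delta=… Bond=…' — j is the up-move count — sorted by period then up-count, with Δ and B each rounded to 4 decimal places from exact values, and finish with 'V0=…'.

Under the risk-neutral measure, an up-move has probability p* = (R−d)/(u−d) = 0.3704 and values discount at R = 1.01.
At expiry t=4: V(4,0)=96.2540, V(4,1)=70.2106, V(4,2)=36.4401, V(4,3)=0.0000, V(4,4)=0.0000
Node (3,0) S=96.4571: V=(p*·70.2106+(1−p*)·96.2540)/1.01=85.7508; Δ=(70.2106−96.2540)/(113.8194−87.7760)=-1.0000; B=V−Δ·S=182.2079
Node (3,1) S=125.0762: V=(p*·36.4401+(1−p*)·70.2106)/1.01=57.1317; Δ=(36.4401−70.2106)/(147.5899−113.8194)=-1.0000; B=V−Δ·S=182.2079
Node (3,2) S=162.1868: V=(p*·0.0000+(1−p*)·36.4401)/1.01=22.7166; Δ=(0.0000−36.4401)/(191.3804−147.5899)=-0.8321; B=V−Δ·S=157.6797
Node (3,3) S=210.3081: V=(p*·0.0000+(1−p*)·0.0000)/1.01=0.0000; Δ=(0.0000−0.0000)/(248.1636−191.3804)=0.0000; B=V−Δ·S=0.0000
Node (2,0) S=105.9968: V=(p*·57.1317+(1−p*)·85.7508)/1.01=74.4071; Δ=(57.1317−85.7508)/(125.0762−96.4571)=-1.0000; B=V−Δ·S=180.4039
Node (2,1) S=137.4464: V=(p*·22.7166+(1−p*)·57.1317)/1.01=43.9459; Δ=(22.7166−57.1317)/(162.1868−125.0762)=-0.9274; B=V−Δ·S=171.4093
Node (2,2) S=178.2272: V=(p*·0.0000+(1−p*)·22.7166)/1.01=14.1614; Δ=(0.0000−22.7166)/(210.3081−162.1868)=-0.4721; B=V−Δ·S=98.2969
Node (1,0) S=116.4800: V=(p*·43.9459+(1−p*)·74.4071)/1.01=62.5002; Δ=(43.9459−74.4071)/(137.4464−105.9968)=-0.9686; B=V−Δ·S=175.3194
Node (1,1) S=151.0400: V=(p*·14.1614+(1−p*)·43.9459)/1.01=32.5887; Δ=(14.1614−43.9459)/(178.2272−137.4464)=-0.7304; B=V−Δ·S=142.9016
Node (0,0) S=128.0000: V=(p*·32.5887+(1−p*)·62.5002)/1.01=50.9127; Δ=(32.5887−62.5002)/(151.0400−116.4800)=-0.8655; B=V−Δ·S=161.6958
Root portfolio cost Δ·128+B reproduces V0=50.9127.

(0,0): Delta=-0.8655 Bond=161.6958
(1,0): Delta=-0.9686 Bond=175.3194
(1,1): Delta=-0.7304 Bond=142.9016
(2,0): Delta=-1.0000 Bond=180.4039
(2,1): Delta=-0.9274 Bond=171.4093
(2,2): Delta=-0.4721 Bond=98.2969
(3,0): Delta=-1.0000 Bond=182.2079
(3,1): Delta=-1.0000 Bond=182.2079
(3,2): Delta=-0.8321 Bond=157.6797
(3,3): Delta=0.0000 Bond=0.0000
V0=50.9127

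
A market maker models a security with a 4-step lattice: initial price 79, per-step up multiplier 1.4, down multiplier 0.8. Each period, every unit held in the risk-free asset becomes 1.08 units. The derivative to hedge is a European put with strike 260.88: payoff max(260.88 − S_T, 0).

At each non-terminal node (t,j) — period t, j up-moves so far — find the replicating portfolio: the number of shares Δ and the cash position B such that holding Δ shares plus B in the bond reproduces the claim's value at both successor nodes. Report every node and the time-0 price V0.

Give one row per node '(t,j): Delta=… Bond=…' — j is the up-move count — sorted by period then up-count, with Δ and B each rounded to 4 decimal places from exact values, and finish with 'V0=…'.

No-arbitrage ⇒ martingale measure with p* = (R−d)/(u−d) = 0.4667.
Terminal payoffs: V(4,0)=228.5216, V(4,1)=204.2528, V(4,2)=161.7824, V(4,3)=87.4592, V(4,4)=0.0000
Node (3,0) S=40.4480: V=(p*·204.2528+(1−p*)·228.5216)/1.08=201.1076; Δ=(204.2528−228.5216)/(56.6272−32.3584)=-1.0000; B=V−Δ·S=241.5556
Node (3,1) S=70.7840: V=(p*·161.7824+(1−p*)·204.2528)/1.08=170.7716; Δ=(161.7824−204.2528)/(99.0976−56.6272)=-1.0000; B=V−Δ·S=241.5556
Node (3,2) S=123.8720: V=(p*·87.4592+(1−p*)·161.7824)/1.08=117.6836; Δ=(87.4592−161.7824)/(173.4208−99.0976)=-1.0000; B=V−Δ·S=241.5556
Node (3,3) S=216.7760: V=(p*·0.0000+(1−p*)·87.4592)/1.08=43.1897; Δ=(0.0000−87.4592)/(303.4864−173.4208)=-0.6724; B=V−Δ·S=188.9551
Node (2,0) S=50.5600: V=(p*·170.7716+(1−p*)·201.1076)/1.08=173.1026; Δ=(170.7716−201.1076)/(70.7840−40.4480)=-1.0000; B=V−Δ·S=223.6626
Node (2,1) S=88.4800: V=(p*·117.6836+(1−p*)·170.7716)/1.08=135.1826; Δ=(117.6836−170.7716)/(123.8720−70.7840)=-1.0000; B=V−Δ·S=223.6626
Node (2,2) S=154.8400: V=(p*·43.1897+(1−p*)·117.6836)/1.08=76.7776; Δ=(43.1897−117.6836)/(216.7760−123.8720)=-0.8018; B=V−Δ·S=200.9339
Node (1,0) S=63.2000: V=(p*·135.1826+(1−p*)·173.1026)/1.08=143.8950; Δ=(135.1826−173.1026)/(88.4800−50.5600)=-1.0000; B=V−Δ·S=207.0950
Node (1,1) S=110.6000: V=(p*·76.7776+(1−p*)·135.1826)/1.08=99.9323; Δ=(76.7776−135.1826)/(154.8400−88.4800)=-0.8801; B=V−Δ·S=197.2740
Node (0,0) S=79.0000: V=(p*·99.9323+(1−p*)·143.8950)/1.08=114.2399; Δ=(99.9323−143.8950)/(110.6000−63.2000)=-0.9275; B=V−Δ·S=187.5109
Self-financing check: at every node Δ·S+B equals the discounted successor values.

(0,0): Delta=-0.9275 Bond=187.5109
(1,0): Delta=-1.0000 Bond=207.0950
(1,1): Delta=-0.8801 Bond=197.2740
(2,0): Delta=-1.0000 Bond=223.6626
(2,1): Delta=-1.0000 Bond=223.6626
(2,2): Delta=-0.8018 Bond=200.9339
(3,0): Delta=-1.0000 Bond=241.5556
(3,1): Delta=-1.0000 Bond=241.5556
(3,2): Delta=-1.0000 Bond=241.5556
(3,3): Delta=-0.6724 Bond=188.9551
V0=114.2399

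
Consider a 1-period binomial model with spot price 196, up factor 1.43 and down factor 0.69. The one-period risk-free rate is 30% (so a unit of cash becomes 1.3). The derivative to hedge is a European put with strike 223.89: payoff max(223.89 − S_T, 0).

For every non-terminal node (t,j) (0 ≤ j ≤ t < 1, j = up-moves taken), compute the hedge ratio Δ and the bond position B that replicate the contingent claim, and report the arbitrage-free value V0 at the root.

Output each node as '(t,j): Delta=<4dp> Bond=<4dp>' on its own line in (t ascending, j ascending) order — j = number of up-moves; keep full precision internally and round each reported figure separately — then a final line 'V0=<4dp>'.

Since d<R<u, set p* = (R−d)/(u−d) = 0.8243; price each node as the discounted p*-expectation of its children.
Terminal payoffs: V(1,0)=88.6500, V(1,1)=0.0000
(0,0): S=196.0000. Δ = (V_up−V_dn)/(S_up−S_dn) = (0.0000−88.6500)/(280.2800−135.2400) = -0.6112. V = [p*·0.0000 + (1−p*)·88.6500]/1.3 = 11.9797. B = V − Δ·S = 131.7770.
Root portfolio cost Δ·196+B reproduces V0=11.9797.

(0,0): Delta=-0.6112 Bond=131.7770
V0=11.9797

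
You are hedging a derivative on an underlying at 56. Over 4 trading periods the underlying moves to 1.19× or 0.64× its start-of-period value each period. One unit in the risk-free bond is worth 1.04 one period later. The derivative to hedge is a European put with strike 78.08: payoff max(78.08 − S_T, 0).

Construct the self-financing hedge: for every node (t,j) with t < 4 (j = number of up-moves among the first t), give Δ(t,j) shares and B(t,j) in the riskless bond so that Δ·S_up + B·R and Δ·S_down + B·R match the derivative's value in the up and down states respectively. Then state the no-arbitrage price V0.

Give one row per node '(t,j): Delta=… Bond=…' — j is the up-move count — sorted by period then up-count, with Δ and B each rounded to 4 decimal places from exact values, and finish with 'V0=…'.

(0,0): Delta=-0.6201 Bond=53.6500
(1,0): Delta=-1.0000 Bond=69.4128
(1,1): Delta=-0.5434 Bond=50.6897
(2,0): Delta=-1.0000 Bond=72.1893
(2,1): Delta=-1.0000 Bond=72.1893
(2,2): Delta=-0.4514 Bond=45.4152
(3,0): Delta=-1.0000 Bond=75.0769
(3,1): Delta=-1.0000 Bond=75.0769
(3,2): Delta=-1.0000 Bond=75.0769
(3,3): Delta=-0.3407 Bond=36.7899
V0=18.9263

No-arbitrage ⇒ martingale measure with p* = (R−d)/(u−d) = 0.7273.
Terminal values V(4,·): V(4,0)=68.6848, V(4,1)=60.6107, V(4,2)=45.5981, V(4,3)=17.6839, V(4,4)=0.0000
  t=3,j=0: stock 14.6801 → up 17.4693 (V=60.6107), down 9.3952 (V=68.6848). Price 60.3969; hedge Δ=-1.0000, bond B=75.0769.
  t=3,j=1: stock 27.2957 → up 32.4819 (V=45.5981), down 17.4693 (V=60.6107). Price 47.7812; hedge Δ=-1.0000, bond B=75.0769.
  t=3,j=2: stock 50.7530 → up 60.3961 (V=17.6839), down 32.4819 (V=45.5981). Price 24.3239; hedge Δ=-1.0000, bond B=75.0769.
  t=3,j=3: stock 94.3689 → up 112.2990 (V=0.0000), down 60.3961 (V=17.6839). Price 4.6374; hedge Δ=-0.3407, bond B=36.7899.
  t=2,j=0: stock 22.9376 → up 27.2957 (V=47.7812), down 14.6801 (V=60.3969). Price 49.2517; hedge Δ=-1.0000, bond B=72.1893.
  t=2,j=1: stock 42.6496 → up 50.7530 (V=24.3239), down 27.2957 (V=47.7812). Price 29.5397; hedge Δ=-1.0000, bond B=72.1893.
  t=2,j=2: stock 79.3016 → up 94.3689 (V=4.6374), down 50.7530 (V=24.3239). Price 9.6216; hedge Δ=-0.4514, bond B=45.4152.
  t=1,j=0: stock 35.8400 → up 42.6496 (V=29.5397), down 22.9376 (V=49.2517). Price 33.5728; hedge Δ=-1.0000, bond B=69.4128.
  t=1,j=1: stock 66.6400 → up 79.3016 (V=9.6216), down 42.6496 (V=29.5397). Price 14.4748; hedge Δ=-0.5434, bond B=50.6897.
  t=0,j=0: stock 56.0000 → up 66.6400 (V=14.4748), down 35.8400 (V=33.5728). Price 18.9263; hedge Δ=-0.6201, bond B=53.6500.
Root portfolio cost Δ·56+B reproduces V0=18.9263.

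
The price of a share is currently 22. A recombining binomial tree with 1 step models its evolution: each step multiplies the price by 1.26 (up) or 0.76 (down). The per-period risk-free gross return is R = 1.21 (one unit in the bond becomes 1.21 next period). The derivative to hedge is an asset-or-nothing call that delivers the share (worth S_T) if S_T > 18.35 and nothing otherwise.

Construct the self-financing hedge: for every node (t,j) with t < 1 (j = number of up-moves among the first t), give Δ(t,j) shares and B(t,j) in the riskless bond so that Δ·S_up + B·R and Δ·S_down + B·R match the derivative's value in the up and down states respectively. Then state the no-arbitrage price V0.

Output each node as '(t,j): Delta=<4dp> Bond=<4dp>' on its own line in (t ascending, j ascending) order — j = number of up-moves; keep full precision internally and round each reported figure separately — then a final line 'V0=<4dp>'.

The replicating-portfolio and risk-neutral prices coincide; use p* = (1.21−0.76)/(1.26−0.76) = 0.9000 for the latter.
At expiry t=1: V(1,0)=0.0000, V(1,1)=27.7200
  t=0,j=0: stock 22.0000 → up 27.7200 (V=27.7200), down 16.7200 (V=0.0000). Price 20.6182; hedge Δ=2.5200, bond B=-34.8218.
The time-0 hedge costs 20.6182, which is the no-arbitrage price.

(0,0): Delta=2.5200 Bond=-34.8218
V0=20.6182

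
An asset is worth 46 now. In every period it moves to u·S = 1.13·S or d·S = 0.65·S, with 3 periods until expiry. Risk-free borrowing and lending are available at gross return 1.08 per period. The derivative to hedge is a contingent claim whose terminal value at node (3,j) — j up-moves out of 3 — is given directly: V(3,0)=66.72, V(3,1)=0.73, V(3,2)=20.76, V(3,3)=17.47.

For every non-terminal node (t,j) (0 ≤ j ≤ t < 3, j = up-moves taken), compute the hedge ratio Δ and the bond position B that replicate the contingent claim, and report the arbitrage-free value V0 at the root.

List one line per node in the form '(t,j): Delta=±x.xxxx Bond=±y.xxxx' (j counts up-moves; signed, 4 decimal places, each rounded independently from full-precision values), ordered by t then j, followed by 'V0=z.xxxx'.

(0,0): Delta=0.0148 Bond=13.4978
(1,0): Delta=0.7142 Bond=-6.3324
(1,1): Delta=-0.0319 Bond=17.0090
(2,0): Delta=-7.0738 Bond=144.5199
(2,1): Delta=1.2351 Bond=-24.4389
(2,2): Delta=-0.1167 Bond=23.3474
V0=14.1799

Since d<R<u, set p* = (R−d)/(u−d) = 0.8958; price each node as the discounted p*-expectation of its children.
Terminal payoffs: V(3,0)=66.7200, V(3,1)=0.7300, V(3,2)=20.7600, V(3,3)=17.4700
  t=2,j=0: stock 19.4350 → up 21.9615 (V=0.7300), down 12.6328 (V=66.7200). Price 7.0407; hedge Δ=-7.0738, bond B=144.5199.
  t=2,j=1: stock 33.7870 → up 38.1793 (V=20.7600), down 21.9615 (V=0.7300). Price 17.2903; hedge Δ=1.2351, bond B=-24.4389.
  t=2,j=2: stock 58.7374 → up 66.3733 (V=17.4700), down 38.1793 (V=20.7600). Price 16.4932; hedge Δ=-0.1167, bond B=23.3474.
  t=1,j=0: stock 29.9000 → up 33.7870 (V=17.2903), down 19.4350 (V=7.0407). Price 15.0210; hedge Δ=0.7142, bond B=-6.3324.
  t=1,j=1: stock 51.9800 → up 58.7374 (V=16.4932), down 33.7870 (V=17.2903). Price 15.3484; hedge Δ=-0.0319, bond B=17.0090.
  t=0,j=0: stock 46.0000 → up 51.9800 (V=15.3484), down 29.9000 (V=15.0210). Price 14.1799; hedge Δ=0.0148, bond B=13.4978.
Check: Δ(0,0)·S0 + B(0,0) = 14.1799 = V0.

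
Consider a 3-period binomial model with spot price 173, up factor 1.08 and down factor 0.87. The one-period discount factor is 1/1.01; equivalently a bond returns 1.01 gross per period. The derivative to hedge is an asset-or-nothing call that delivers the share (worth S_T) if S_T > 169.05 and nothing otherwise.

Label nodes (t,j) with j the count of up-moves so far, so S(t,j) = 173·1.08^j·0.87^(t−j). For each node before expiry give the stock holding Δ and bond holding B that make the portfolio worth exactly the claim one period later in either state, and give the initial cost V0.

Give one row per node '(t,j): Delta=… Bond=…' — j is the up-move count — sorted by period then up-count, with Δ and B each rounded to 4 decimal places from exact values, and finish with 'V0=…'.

(0,0): Delta=2.6135 Bond=-313.7373
(1,0): Delta=3.6662 Bond=-475.3120
(1,1): Delta=2.1895 Bond=-237.6560
(2,0): Delta=0.0000 Bond=0.0000
(2,1): Delta=5.1429 Bond=-720.0977
(2,2): Delta=1.0000 Bond=0.0000
V0=138.4026

Risk-neutral probability p* = (R−d)/(u−d) = (1.01−0.87)/(1.08−0.87) = 0.6667.
Terminal values V(3,·): V(3,0)=0.0000, V(3,1)=0.0000, V(3,2)=175.5549, V(3,3)=217.9302
Node (2,0) S=130.9437: V=(p*·0.0000+(1−p*)·0.0000)/1.01=0.0000; Δ=(0.0000−0.0000)/(141.4192−113.9210)=0.0000; B=V−Δ·S=0.0000
Node (2,1) S=162.5508: V=(p*·175.5549+(1−p*)·0.0000)/1.01=115.8778; Δ=(175.5549−0.0000)/(175.5549−141.4192)=5.1429; B=V−Δ·S=-720.0977
Node (2,2) S=201.7872: V=(p*·217.9302+(1−p*)·175.5549)/1.01=201.7872; Δ=(217.9302−175.5549)/(217.9302−175.5549)=1.0000; B=V−Δ·S=0.0000
Node (1,0) S=150.5100: V=(p*·115.8778+(1−p*)·0.0000)/1.01=76.4870; Δ=(115.8778−0.0000)/(162.5508−130.9437)=3.6662; B=V−Δ·S=-475.3120
Node (1,1) S=186.8400: V=(p*·201.7872+(1−p*)·115.8778)/1.01=171.4364; Δ=(201.7872−115.8778)/(201.7872−162.5508)=2.1895; B=V−Δ·S=-237.6560
Node (0,0) S=173.0000: V=(p*·171.4364+(1−p*)·76.4870)/1.01=138.4026; Δ=(171.4364−76.4870)/(186.8400−150.5100)=2.6135; B=V−Δ·S=-313.7373
Root portfolio cost Δ·173+B reproduces V0=138.4026.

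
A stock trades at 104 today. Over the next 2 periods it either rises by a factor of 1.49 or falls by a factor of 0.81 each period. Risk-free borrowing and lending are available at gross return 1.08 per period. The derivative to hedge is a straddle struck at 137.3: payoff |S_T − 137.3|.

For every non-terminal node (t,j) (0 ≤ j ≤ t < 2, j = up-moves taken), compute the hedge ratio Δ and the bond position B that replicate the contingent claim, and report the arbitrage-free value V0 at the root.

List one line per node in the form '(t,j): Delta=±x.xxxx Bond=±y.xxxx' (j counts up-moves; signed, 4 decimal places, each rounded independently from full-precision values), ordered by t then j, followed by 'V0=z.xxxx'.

Since d<R<u, set p* = (R−d)/(u−d) = 0.3971; price each node as the discounted p*-expectation of its children.
Payoff layer (t=2): V(2,0)=69.0656, V(2,1)=11.7824, V(2,2)=93.5904
Node (1,0) S=84.2400: V=(p*·11.7824+(1−p*)·69.0656)/1.08=42.8896; Δ=(11.7824−69.0656)/(125.5176−68.2344)=-1.0000; B=V−Δ·S=127.1296
Node (1,1) S=154.9600: V=(p*·93.5904+(1−p*)·11.7824)/1.08=40.9861; Δ=(93.5904−11.7824)/(230.8904−125.5176)=0.7764; B=V−Δ·S=-79.3198
Node (0,0) S=104.0000: V=(p*·40.9861+(1−p*)·42.8896)/1.08=39.0128; Δ=(40.9861−42.8896)/(154.9600−84.2400)=-0.0269; B=V−Δ·S=41.8121
Root portfolio cost Δ·104+B reproduces V0=39.0128.

(0,0): Delta=-0.0269 Bond=41.8121
(1,0): Delta=-1.0000 Bond=127.1296
(1,1): Delta=0.7764 Bond=-79.3198
V0=39.0128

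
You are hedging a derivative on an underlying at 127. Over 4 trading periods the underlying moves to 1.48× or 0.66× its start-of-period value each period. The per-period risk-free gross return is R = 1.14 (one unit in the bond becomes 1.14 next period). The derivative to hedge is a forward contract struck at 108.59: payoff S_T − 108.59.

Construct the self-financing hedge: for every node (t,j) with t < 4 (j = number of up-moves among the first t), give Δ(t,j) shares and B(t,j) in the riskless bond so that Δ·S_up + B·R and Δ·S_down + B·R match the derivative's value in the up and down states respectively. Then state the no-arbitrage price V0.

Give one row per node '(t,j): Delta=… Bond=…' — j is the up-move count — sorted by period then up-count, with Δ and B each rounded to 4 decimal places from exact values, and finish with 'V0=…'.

No-arbitrage ⇒ martingale measure with p* = (R−d)/(u−d) = 0.5854.
Terminal payoffs: V(4,0)=-84.4921, V(4,1)=-54.5523, V(4,2)=12.5856, V(4,3)=163.1370, V(4,4)=500.7372
(3,0): S=36.5120. Δ = (V_up−V_dn)/(S_up−S_dn) = (-54.5523−-84.4921)/(54.0377−24.0979) = 1.0000. V = [p*·-54.5523 + (1−p*)·-84.4921]/1.14 = -58.7424. B = V − Δ·S = -95.2544.
(3,1): S=81.8754. Δ = (V_up−V_dn)/(S_up−S_dn) = (12.5856−-54.5523)/(121.1756−54.0377) = 1.0000. V = [p*·12.5856 + (1−p*)·-54.5523]/1.14 = -13.3790. B = V − Δ·S = -95.2544.
(3,2): S=183.5993. Δ = (V_up−V_dn)/(S_up−S_dn) = (163.1370−12.5856)/(271.7270−121.1756) = 1.0000. V = [p*·163.1370 + (1−p*)·12.5856]/1.14 = 88.3449. B = V − Δ·S = -95.2544.
(3,3): S=411.7076. Δ = (V_up−V_dn)/(S_up−S_dn) = (500.7372−163.1370)/(609.3272−271.7270) = 1.0000. V = [p*·500.7372 + (1−p*)·163.1370]/1.14 = 316.4532. B = V − Δ·S = -95.2544.
(2,0): S=55.3212. Δ = (V_up−V_dn)/(S_up−S_dn) = (-13.3790−-58.7424)/(81.8754−36.5120) = 1.0000. V = [p*·-13.3790 + (1−p*)·-58.7424]/1.14 = -28.2353. B = V − Δ·S = -83.5565.
(2,1): S=124.0536. Δ = (V_up−V_dn)/(S_up−S_dn) = (88.3449−-13.3790)/(183.5993−81.8754) = 1.0000. V = [p*·88.3449 + (1−p*)·-13.3790]/1.14 = 40.4971. B = V − Δ·S = -83.5565.
(2,2): S=278.1808. Δ = (V_up−V_dn)/(S_up−S_dn) = (316.4532−88.3449)/(411.7076−183.5993) = 1.0000. V = [p*·316.4532 + (1−p*)·88.3449]/1.14 = 194.6243. B = V − Δ·S = -83.5565.
(1,0): S=83.8200. Δ = (V_up−V_dn)/(S_up−S_dn) = (40.4971−-28.2353)/(124.0536−55.3212) = 1.0000. V = [p*·40.4971 + (1−p*)·-28.2353]/1.14 = 10.5248. B = V − Δ·S = -73.2952.
(1,1): S=187.9600. Δ = (V_up−V_dn)/(S_up−S_dn) = (194.6243−40.4971)/(278.1808−124.0536) = 1.0000. V = [p*·194.6243 + (1−p*)·40.4971]/1.14 = 114.6648. B = V − Δ·S = -73.2952.
(0,0): S=127.0000. Δ = (V_up−V_dn)/(S_up−S_dn) = (114.6648−10.5248)/(187.9600−83.8200) = 1.0000. V = [p*·114.6648 + (1−p*)·10.5248]/1.14 = 62.7060. B = V − Δ·S = -64.2940.
Each (Δ,B) replicates both successor values, so the strategy is self-financing and V0 is arbitrage-free.

(0,0): Delta=1.0000 Bond=-64.2940
(1,0): Delta=1.0000 Bond=-73.2952
(1,1): Delta=1.0000 Bond=-73.2952
(2,0): Delta=1.0000 Bond=-83.5565
(2,1): Delta=1.0000 Bond=-83.5565
(2,2): Delta=1.0000 Bond=-83.5565
(3,0): Delta=1.0000 Bond=-95.2544
(3,1): Delta=1.0000 Bond=-95.2544
(3,2): Delta=1.0000 Bond=-95.2544
(3,3): Delta=1.0000 Bond=-95.2544
V0=62.7060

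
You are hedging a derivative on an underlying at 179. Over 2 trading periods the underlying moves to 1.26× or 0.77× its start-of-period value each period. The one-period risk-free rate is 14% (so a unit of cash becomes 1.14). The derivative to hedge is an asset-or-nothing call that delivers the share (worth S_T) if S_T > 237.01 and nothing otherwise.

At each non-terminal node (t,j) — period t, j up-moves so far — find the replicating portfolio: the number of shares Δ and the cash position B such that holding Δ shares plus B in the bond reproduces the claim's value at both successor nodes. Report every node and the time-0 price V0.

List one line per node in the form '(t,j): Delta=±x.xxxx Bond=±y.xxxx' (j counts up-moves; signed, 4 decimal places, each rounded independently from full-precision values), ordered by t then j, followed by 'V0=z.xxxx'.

(0,0): Delta=2.1461 Bond=-259.4685
(1,0): Delta=0.0000 Bond=0.0000
(1,1): Delta=2.5714 Bond=-391.7274
V0=124.6797

The replicating-portfolio and risk-neutral prices coincide; use p* = (1.14−0.77)/(1.26−0.77) = 0.7551 for the latter.
Terminal payoffs: V(2,0)=0.0000, V(2,1)=0.0000, V(2,2)=284.1804
  t=1,j=0: stock 137.8300 → up 173.6658 (V=0.0000), down 106.1291 (V=0.0000). Price 0.0000; hedge Δ=0.0000, bond B=0.0000.
  t=1,j=1: stock 225.5400 → up 284.1804 (V=284.1804), down 173.6658 (V=0.0000). Price 188.2326; hedge Δ=2.5714, bond B=-391.7274.
  t=0,j=0: stock 179.0000 → up 225.5400 (V=188.2326), down 137.8300 (V=0.0000). Price 124.6797; hedge Δ=2.1461, bond B=-259.4685.
The time-0 hedge costs 124.6797, which is the no-arbitrage price.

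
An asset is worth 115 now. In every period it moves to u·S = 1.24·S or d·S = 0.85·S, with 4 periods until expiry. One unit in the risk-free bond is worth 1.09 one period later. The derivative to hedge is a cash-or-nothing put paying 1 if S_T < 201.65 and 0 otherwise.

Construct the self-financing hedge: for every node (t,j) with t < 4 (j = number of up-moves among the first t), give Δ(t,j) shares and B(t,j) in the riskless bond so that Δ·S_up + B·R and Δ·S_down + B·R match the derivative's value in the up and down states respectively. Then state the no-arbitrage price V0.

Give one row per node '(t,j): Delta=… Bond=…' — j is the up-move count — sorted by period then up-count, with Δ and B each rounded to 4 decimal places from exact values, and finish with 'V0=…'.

The replicating-portfolio and risk-neutral prices coincide; use p* = (1.09−0.85)/(1.24−0.85) = 0.6154 for the latter.
Payoff layer (t=4): V(4,0)=1.0000, V(4,1)=1.0000, V(4,2)=1.0000, V(4,3)=1.0000, V(4,4)=0.0000
Node (3,0) S=70.6244: V=(p*·1.0000+(1−p*)·1.0000)/1.09=0.9174; Δ=(1.0000−1.0000)/(87.5742−60.0307)=0.0000; B=V−Δ·S=0.9174
Node (3,1) S=103.0285: V=(p*·1.0000+(1−p*)·1.0000)/1.09=0.9174; Δ=(1.0000−1.0000)/(127.7553−87.5742)=0.0000; B=V−Δ·S=0.9174
Node (3,2) S=150.3004: V=(p*·1.0000+(1−p*)·1.0000)/1.09=0.9174; Δ=(1.0000−1.0000)/(186.3725−127.7553)=0.0000; B=V−Δ·S=0.9174
Node (3,3) S=219.2618: V=(p*·0.0000+(1−p*)·1.0000)/1.09=0.3529; Δ=(0.0000−1.0000)/(271.8846−186.3725)=-0.0117; B=V−Δ·S=2.9170
Node (2,0) S=83.0875: V=(p*·0.9174+(1−p*)·0.9174)/1.09=0.8417; Δ=(0.9174−0.9174)/(103.0285−70.6244)=0.0000; B=V−Δ·S=0.8417
Node (2,1) S=121.2100: V=(p*·0.9174+(1−p*)·0.9174)/1.09=0.8417; Δ=(0.9174−0.9174)/(150.3004−103.0285)=0.0000; B=V−Δ·S=0.8417
Node (2,2) S=176.8240: V=(p*·0.3529+(1−p*)·0.9174)/1.09=0.5229; Δ=(0.3529−0.9174)/(219.2618−150.3004)=-0.0082; B=V−Δ·S=1.9706
Node (1,0) S=97.7500: V=(p*·0.8417+(1−p*)·0.8417)/1.09=0.7722; Δ=(0.8417−0.8417)/(121.2100−83.0875)=0.0000; B=V−Δ·S=0.7722
Node (1,1) S=142.6000: V=(p*·0.5229+(1−p*)·0.8417)/1.09=0.5922; Δ=(0.5229−0.8417)/(176.8240−121.2100)=-0.0057; B=V−Δ·S=1.4095
Node (0,0) S=115.0000: V=(p*·0.5922+(1−p*)·0.7722)/1.09=0.6068; Δ=(0.5922−0.7722)/(142.6000−97.7500)=-0.0040; B=V−Δ·S=1.0682
Self-financing check: at every node Δ·S+B equals the discounted successor values.

(0,0): Delta=-0.0040 Bond=1.0682
(1,0): Delta=0.0000 Bond=0.7722
(1,1): Delta=-0.0057 Bond=1.4095
(2,0): Delta=0.0000 Bond=0.8417
(2,1): Delta=0.0000 Bond=0.8417
(2,2): Delta=-0.0082 Bond=1.9706
(3,0): Delta=0.0000 Bond=0.9174
(3,1): Delta=0.0000 Bond=0.9174
(3,2): Delta=0.0000 Bond=0.9174
(3,3): Delta=-0.0117 Bond=2.9170
V0=0.6068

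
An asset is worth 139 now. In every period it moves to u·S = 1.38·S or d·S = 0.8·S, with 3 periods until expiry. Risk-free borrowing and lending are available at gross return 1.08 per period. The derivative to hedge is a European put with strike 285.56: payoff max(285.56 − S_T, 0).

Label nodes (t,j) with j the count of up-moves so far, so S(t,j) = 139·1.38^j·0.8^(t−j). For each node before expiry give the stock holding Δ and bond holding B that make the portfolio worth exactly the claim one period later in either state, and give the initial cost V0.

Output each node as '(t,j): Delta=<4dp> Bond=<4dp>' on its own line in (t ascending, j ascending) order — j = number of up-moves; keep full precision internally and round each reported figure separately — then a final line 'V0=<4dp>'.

(0,0): Delta=-0.8024 Bond=206.3380
(1,0): Delta=-1.0000 Bond=244.8217
(1,1): Delta=-0.6796 Bond=199.2986
(2,0): Delta=-1.0000 Bond=264.4074
(2,1): Delta=-1.0000 Bond=264.4074
(2,2): Delta=-0.4806 Bond=162.5658
V0=94.8088

The replicating-portfolio and risk-neutral prices coincide; use p* = (1.08−0.8)/(1.38−0.8) = 0.4828 for the latter.
Terminal values V(3,·): V(3,0)=214.3920, V(3,1)=162.7952, V(3,2)=73.7907, V(3,3)=0.0000
(2,0): S=88.9600. Δ = (V_up−V_dn)/(S_up−S_dn) = (162.7952−214.3920)/(122.7648−71.1680) = -1.0000. V = [p*·162.7952 + (1−p*)·214.3920]/1.08 = 175.4474. B = V − Δ·S = 264.4074.
(2,1): S=153.4560. Δ = (V_up−V_dn)/(S_up−S_dn) = (73.7907−162.7952)/(211.7693−122.7648) = -1.0000. V = [p*·73.7907 + (1−p*)·162.7952]/1.08 = 110.9514. B = V − Δ·S = 264.4074.
(2,2): S=264.7116. Δ = (V_up−V_dn)/(S_up−S_dn) = (0.0000−73.7907)/(365.3020−211.7693) = -0.4806. V = [p*·0.0000 + (1−p*)·73.7907]/1.08 = 35.3404. B = V − Δ·S = 162.5658.
(1,0): S=111.2000. Δ = (V_up−V_dn)/(S_up−S_dn) = (110.9514−175.4474)/(153.4560−88.9600) = -1.0000. V = [p*·110.9514 + (1−p*)·175.4474]/1.08 = 133.6217. B = V − Δ·S = 244.8217.
(1,1): S=191.8200. Δ = (V_up−V_dn)/(S_up−S_dn) = (35.3404−110.9514)/(264.7116−153.4560) = -0.6796. V = [p*·35.3404 + (1−p*)·110.9514]/1.08 = 68.9348. B = V − Δ·S = 199.2986.
(0,0): S=139.0000. Δ = (V_up−V_dn)/(S_up−S_dn) = (68.9348−133.6217)/(191.8200−111.2000) = -0.8024. V = [p*·68.9348 + (1−p*)·133.6217]/1.08 = 94.8088. B = V − Δ·S = 206.3380.
Each (Δ,B) replicates both successor values, so the strategy is self-financing and V0 is arbitrage-free.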